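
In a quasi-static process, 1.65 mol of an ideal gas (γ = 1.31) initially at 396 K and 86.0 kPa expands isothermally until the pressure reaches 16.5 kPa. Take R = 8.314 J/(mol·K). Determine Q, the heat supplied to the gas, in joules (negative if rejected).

V₁ = nRT₁/P₁ = 1.65×8.314×396/86.0 = 63.2 L.
Isothermal: T stays 396 K; PV = const ⇒ V₂ = 329 L, P₂ = 16.5 kPa.
ΔU = 0 (ideal gas, T constant).
W = nRT ln(V₂/V₁) = 1.65×8.314×396×ln(5.21) = 8970 J.
Q = ΔU + W = 8970 J.

8970 J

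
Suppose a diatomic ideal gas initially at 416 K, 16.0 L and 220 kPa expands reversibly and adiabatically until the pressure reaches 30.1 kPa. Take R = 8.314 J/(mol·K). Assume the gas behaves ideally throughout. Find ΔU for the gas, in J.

-3810 J

n = P₁V₁/(RT₁) = 220×16.0/(8.314×416) = 1.02 mol.
Adiabatic: T₂/T₁ = (P₂/P₁)^((γ−1)/γ) ⇒ T₂ = 416×(0.137)^0.286 = 236 K; V₂ = 66.2 L.
For an ideal gas ΔU = nCvΔT with Cv = (5/2)R = 20.8 J/(mol·K).
ΔU = 1.02×20.8×(236−416) = -3810 J.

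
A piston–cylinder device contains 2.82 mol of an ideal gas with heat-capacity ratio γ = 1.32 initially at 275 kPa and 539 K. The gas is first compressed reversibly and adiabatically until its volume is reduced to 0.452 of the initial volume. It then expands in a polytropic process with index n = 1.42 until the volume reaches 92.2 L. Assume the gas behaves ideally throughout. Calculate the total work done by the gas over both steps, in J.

V₁ = nRT₁/P₁ = 2.82×8.314×539/275 = 46.0 L.
Step 1 — Adiabatic: TV^(γ−1) = const ⇒ T₂ = 539×(2.21)^0.320 = 695 K; PV^γ = const ⇒ P₂ = 784 kPa.
ΔU = nCvΔT = 2.82×26.0×(695−539) = 11400 J.
Q = 0 for an adiabatic process, so W = −ΔU = -11400 J.
State after step 1: P = 784 kPa, V = 20.8 L, T = 695 K.
Step 2 — Polytropic n=1.42: T₂ = T₁(V₁/V₂)^(n−1) = 695×(0.225)^0.42 = 372 K; P₂ = P₁(V₁/V₂)^n = 94.5 kPa.
W = (P₁V₁−P₂V₂)/(n−1) = (784×20.8−94.5×92.2)/0.42 = 18000 J.
ΔU = nCvΔT = 2.82×26.0×(372−695) = -23700 J.
Q = ΔU + W = -5640 J.
Net over both steps: W = 6620 J, Q = -5640 J, ΔU = -12300 J.

6620 J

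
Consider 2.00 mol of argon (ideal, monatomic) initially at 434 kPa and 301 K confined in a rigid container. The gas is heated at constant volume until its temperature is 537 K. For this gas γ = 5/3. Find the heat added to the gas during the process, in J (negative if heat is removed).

V₁ = nRT₁/P₁ = 2.00×8.314×301/434 = 11.5 L.
Isochoric: V stays 11.5 L; P/T = const ⇒ T₂ = 537 K, P₂ = 774 kPa.
W = 0 (no volume change).
ΔU = nCvΔT = 2.00×12.5×(537−301) = 5890 J.
Q = ΔU = 5890 J.

5890 J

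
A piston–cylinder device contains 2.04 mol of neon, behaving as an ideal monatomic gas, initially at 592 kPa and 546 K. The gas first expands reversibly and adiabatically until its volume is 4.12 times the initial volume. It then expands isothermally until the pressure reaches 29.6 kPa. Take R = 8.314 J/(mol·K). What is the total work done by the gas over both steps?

V₁ = nRT₁/P₁ = 2.04×8.314×546/592 = 15.6 L.
Step 1 — Adiabatic: TV^(γ−1) = const ⇒ T₂ = 546×(0.243)^0.667 = 212 K; PV^γ = const ⇒ P₂ = 55.9 kPa.
ΔU = nCvΔT = 2.04×12.5×(212−546) = -8490 J.
Q = 0 for an adiabatic process, so W = −ΔU = 8490 J.
State after step 1: P = 55.9 kPa, V = 64.4 L, T = 212 K.
Step 2 — Isothermal: T stays 212 K; PV = const ⇒ V₂ = 122 L, P₂ = 29.6 kPa.
ΔU = 0 (ideal gas, T constant).
W = nRT ln(V₂/V₁) = 2.04×8.314×212×ln(1.89) = 2290 J.
Q = ΔU + W = 2290 J.
Net over both steps: W = 10800 J, Q = 2290 J, ΔU = -8490 J.

10800 J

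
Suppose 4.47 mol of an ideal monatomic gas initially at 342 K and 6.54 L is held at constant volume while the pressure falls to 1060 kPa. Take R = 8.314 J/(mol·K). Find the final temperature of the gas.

P₁ = nRT₁/V₁ = 4.47×8.314×342/6.54 = 1940 kPa.
Isochoric: V stays 6.54 L; P/T = const ⇒ T₂ = 187 K, P₂ = 1060 kPa.

187 K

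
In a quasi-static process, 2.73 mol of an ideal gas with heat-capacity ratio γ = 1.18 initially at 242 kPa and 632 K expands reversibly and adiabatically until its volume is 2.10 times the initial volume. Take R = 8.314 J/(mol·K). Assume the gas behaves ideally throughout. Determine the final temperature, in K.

553 K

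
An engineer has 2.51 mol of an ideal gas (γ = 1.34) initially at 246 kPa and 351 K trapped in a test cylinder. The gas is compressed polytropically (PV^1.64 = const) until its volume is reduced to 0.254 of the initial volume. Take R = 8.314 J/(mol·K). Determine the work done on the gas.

16100 J

V₁ = nRT₁/P₁ = 2.51×8.314×351/246 = 29.8 L.
Polytropic n=1.64: T₂ = T₁(V₁/V₂)^(n−1) = 351×(3.94)^0.64 = 844 K; P₂ = P₁(V₁/V₂)^n = 2330 kPa.
W = (P₁V₁−P₂V₂)/(n−1) = (246×29.8−2330×7.56)/0.64 = -16100 J.
Work done on the gas = −W_by = 16100 J.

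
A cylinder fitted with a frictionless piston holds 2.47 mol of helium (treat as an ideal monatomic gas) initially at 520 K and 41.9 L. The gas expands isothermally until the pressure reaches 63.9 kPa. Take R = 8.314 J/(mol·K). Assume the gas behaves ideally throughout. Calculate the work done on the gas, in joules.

P₁ = nRT₁/V₁ = 2.47×8.314×520/41.9 = 255 kPa.
Isothermal: T stays 520 K; PV = const ⇒ V₂ = 167 L, P₂ = 63.9 kPa.
W = nRT ln(V₂/V₁) = 2.47×8.314×520×ln(3.99) = 14800 J.
Work done on the gas = −W_by = -14800 J.

-14800 J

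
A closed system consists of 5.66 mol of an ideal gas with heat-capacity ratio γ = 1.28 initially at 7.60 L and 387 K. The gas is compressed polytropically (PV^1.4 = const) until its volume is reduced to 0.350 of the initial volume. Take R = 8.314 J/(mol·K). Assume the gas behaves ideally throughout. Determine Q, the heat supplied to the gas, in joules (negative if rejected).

10200 J

P₁ = nRT₁/V₁ = 5.66×8.314×387/7.60 = 2400 kPa.
Polytropic n=1.4: T₂ = T₁(V₁/V₂)^(n−1) = 387×(2.86)^0.40 = 589 K; P₂ = P₁(V₁/V₂)^n = 10400 kPa.
W = (P₁V₁−P₂V₂)/(n−1) = (2400×7.60−10400×2.66)/0.40 = -23800 J.
ΔU = nCvΔT = 5.66×29.7×(589−387) = 33900 J.
Q = ΔU + W = 10200 J.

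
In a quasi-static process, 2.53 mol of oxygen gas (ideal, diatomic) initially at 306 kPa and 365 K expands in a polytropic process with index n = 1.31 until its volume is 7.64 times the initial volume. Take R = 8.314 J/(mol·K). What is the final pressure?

21.3 kPa

V₁ = nRT₁/P₁ = 2.53×8.314×365/306 = 25.1 L.
Polytropic n=1.31: T₂ = T₁(V₁/V₂)^(n−1) = 365×(0.131)^0.31 = 194 K; P₂ = P₁(V₁/V₂)^n = 21.3 kPa.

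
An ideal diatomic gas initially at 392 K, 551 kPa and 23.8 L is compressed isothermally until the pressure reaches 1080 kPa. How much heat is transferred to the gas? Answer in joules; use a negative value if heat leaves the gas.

-8830 J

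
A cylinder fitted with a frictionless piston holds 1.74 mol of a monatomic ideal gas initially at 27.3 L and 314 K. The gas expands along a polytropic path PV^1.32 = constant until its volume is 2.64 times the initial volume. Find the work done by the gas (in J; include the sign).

3790 J

P₁ = nRT₁/V₁ = 1.74×8.314×314/27.3 = 166 kPa.
Polytropic n=1.32: T₂ = T₁(V₁/V₂)^(n−1) = 314×(0.379)^0.32 = 230 K; P₂ = P₁(V₁/V₂)^n = 46.2 kPa.
W = (P₁V₁−P₂V₂)/(n−1) = (166×27.3−46.2×72.1)/0.32 = 3790 J.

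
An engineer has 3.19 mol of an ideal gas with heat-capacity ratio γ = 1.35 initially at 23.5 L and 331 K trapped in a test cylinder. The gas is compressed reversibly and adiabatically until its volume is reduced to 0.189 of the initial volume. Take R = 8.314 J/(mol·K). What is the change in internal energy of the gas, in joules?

19900 J

P₁ = nRT₁/V₁ = 3.19×8.314×331/23.5 = 374 kPa.
Adiabatic: TV^(γ−1) = const ⇒ T₂ = 331×(5.29)^0.350 = 593 K; PV^γ = const ⇒ P₂ = 3540 kPa.
For an ideal gas ΔU = nCvΔT with Cv = R/(γ−1) = 23.8 J/(mol·K).
ΔU = 3.19×23.8×(593−331) = 19900 J.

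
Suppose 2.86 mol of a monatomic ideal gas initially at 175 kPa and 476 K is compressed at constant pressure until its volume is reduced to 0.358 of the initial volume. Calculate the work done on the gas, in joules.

V₁ = nRT₁/P₁ = 2.86×8.314×476/175 = 64.7 L.
Isobaric: P stays 175 kPa; V/T = const ⇒ T₂ = 170 K, V₂ = 23.2 L.
W = PΔV = 175×(23.2−64.7) kPa·L = -7270 J.
Work done on the gas = −W_by = 7270 J.

7270 J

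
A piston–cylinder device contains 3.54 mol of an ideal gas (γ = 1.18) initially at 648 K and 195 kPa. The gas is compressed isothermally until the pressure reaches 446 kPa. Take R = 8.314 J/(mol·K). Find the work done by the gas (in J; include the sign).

V₁ = nRT₁/P₁ = 3.54×8.314×648/195 = 97.8 L.
Isothermal: T stays 648 K; PV = const ⇒ V₂ = 42.8 L, P₂ = 446 kPa.
W = nRT ln(V₂/V₁) = 3.54×8.314×648×ln(0.437) = -15800 J.

-15800 J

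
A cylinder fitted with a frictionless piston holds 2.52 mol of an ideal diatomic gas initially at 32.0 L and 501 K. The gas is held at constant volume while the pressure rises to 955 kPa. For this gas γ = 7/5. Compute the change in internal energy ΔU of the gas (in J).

50200 J

P₁ = nRT₁/V₁ = 2.52×8.314×501/32.0 = 328 kPa.
Isochoric: V stays 32.0 L; P/T = const ⇒ T₂ = 1460 K, P₂ = 955 kPa.
For an ideal gas ΔU = nCvΔT with Cv = (5/2)R = 20.8 J/(mol·K).
ΔU = 2.52×20.8×(1460−501) = 50200 J.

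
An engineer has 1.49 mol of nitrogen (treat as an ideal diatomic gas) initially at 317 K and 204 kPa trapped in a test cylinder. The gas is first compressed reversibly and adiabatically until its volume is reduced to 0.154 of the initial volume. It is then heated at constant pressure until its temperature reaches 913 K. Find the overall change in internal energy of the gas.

18500 J

V₁ = nRT₁/P₁ = 1.49×8.314×317/204 = 19.2 L.
Step 1 — Adiabatic: TV^(γ−1) = const ⇒ T₂ = 317×(6.49)^0.400 = 670 K; PV^γ = const ⇒ P₂ = 2800 kPa.
ΔU = nCvΔT = 1.49×20.8×(670−317) = 10900 J.
Q = 0 for an adiabatic process, so W = −ΔU = -10900 J.
State after step 1: P = 2800 kPa, V = 2.96 L, T = 670 K.
Step 2 — Isobaric: P stays 2800 kPa; V/T = const ⇒ T₂ = 913 K, V₂ = 4.04 L.
W = PΔV = 2800×(4.04−2.96) kPa·L = 3010 J.
ΔU = nCvΔT = 1.49×20.8×(913−670) = 7530 J.
Q = ΔU + W = nCpΔT = 10500 J.
Net over both steps: W = -7920 J, Q = 10500 J, ΔU = 18500 J.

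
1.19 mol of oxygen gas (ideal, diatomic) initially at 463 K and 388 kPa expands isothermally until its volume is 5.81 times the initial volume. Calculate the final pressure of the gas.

66.8 kPa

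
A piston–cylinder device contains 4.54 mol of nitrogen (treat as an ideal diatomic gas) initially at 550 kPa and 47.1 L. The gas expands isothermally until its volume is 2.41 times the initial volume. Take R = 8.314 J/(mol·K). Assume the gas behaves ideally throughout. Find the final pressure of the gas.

228 kPa

T₁ = P₁V₁/(nR) = 550×47.1/(4.54×8.314) = 686 K.
Isothermal: T stays 686 K; PV = const ⇒ V₂ = 114 L, P₂ = 228 kPa.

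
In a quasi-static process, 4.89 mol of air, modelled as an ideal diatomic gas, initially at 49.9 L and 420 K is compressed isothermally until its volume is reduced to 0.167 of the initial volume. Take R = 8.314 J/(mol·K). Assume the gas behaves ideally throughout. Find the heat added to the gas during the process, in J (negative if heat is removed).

P₁ = nRT₁/V₁ = 4.89×8.314×420/49.9 = 342 kPa.
Isothermal: T stays 420 K; PV = const ⇒ V₂ = 8.33 L, P₂ = 2050 kPa.
ΔU = 0 (ideal gas, T constant).
W = nRT ln(V₂/V₁) = 4.89×8.314×420×ln(0.167) = -30600 J.
Q = ΔU + W = -30600 J.

-30600 J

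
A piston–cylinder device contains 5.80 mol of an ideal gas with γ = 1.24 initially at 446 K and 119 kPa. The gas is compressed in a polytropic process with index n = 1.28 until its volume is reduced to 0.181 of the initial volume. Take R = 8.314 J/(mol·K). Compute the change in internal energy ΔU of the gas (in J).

55000 J

V₁ = nRT₁/P₁ = 5.80×8.314×446/119 = 181 L.
Polytropic n=1.28: T₂ = T₁(V₁/V₂)^(n−1) = 446×(5.52)^0.28 = 720 K; P₂ = P₁(V₁/V₂)^n = 1060 kPa.
For an ideal gas ΔU = nCvΔT with Cv = R/(γ−1) = 34.6 J/(mol·K).
ΔU = 5.80×34.6×(720−446) = 55000 J.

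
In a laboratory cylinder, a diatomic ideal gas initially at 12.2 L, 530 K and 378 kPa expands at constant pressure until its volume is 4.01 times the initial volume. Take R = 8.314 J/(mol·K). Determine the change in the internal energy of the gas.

34700 J

n = P₁V₁/(RT₁) = 378×12.2/(8.314×530) = 1.05 mol.
Isobaric: P stays 378 kPa; V/T = const ⇒ T₂ = 2130 K, V₂ = 48.9 L.
For an ideal gas ΔU = nCvΔT with Cv = (5/2)R = 20.8 J/(mol·K).
ΔU = 1.05×20.8×(2130−530) = 34700 J.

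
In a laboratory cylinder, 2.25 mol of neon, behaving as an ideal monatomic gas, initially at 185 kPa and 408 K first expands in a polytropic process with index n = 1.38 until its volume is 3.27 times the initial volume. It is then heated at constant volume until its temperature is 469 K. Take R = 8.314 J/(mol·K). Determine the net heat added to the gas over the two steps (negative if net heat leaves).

8990 J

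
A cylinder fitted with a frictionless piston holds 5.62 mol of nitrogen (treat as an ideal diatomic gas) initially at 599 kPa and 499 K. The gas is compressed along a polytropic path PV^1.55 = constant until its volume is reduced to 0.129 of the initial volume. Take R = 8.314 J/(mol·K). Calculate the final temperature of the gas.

V₁ = nRT₁/P₁ = 5.62×8.314×499/599 = 38.9 L.
Polytropic n=1.55: T₂ = T₁(V₁/V₂)^(n−1) = 499×(7.75)^0.55 = 1540 K; P₂ = P₁(V₁/V₂)^n = 14300 kPa.

1540 K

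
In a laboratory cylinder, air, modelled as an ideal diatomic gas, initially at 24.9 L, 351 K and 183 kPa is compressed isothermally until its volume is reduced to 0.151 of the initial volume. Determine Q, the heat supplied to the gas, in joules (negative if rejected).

n = P₁V₁/(RT₁) = 183×24.9/(8.314×351) = 1.56 mol.
Isothermal: T stays 351 K; PV = const ⇒ V₂ = 3.76 L, P₂ = 1210 kPa.
ΔU = 0 (ideal gas, T constant).
W = nRT ln(V₂/V₁) = 1.56×8.314×351×ln(0.151) = -8610 J.
Q = ΔU + W = -8610 J.

-8610 J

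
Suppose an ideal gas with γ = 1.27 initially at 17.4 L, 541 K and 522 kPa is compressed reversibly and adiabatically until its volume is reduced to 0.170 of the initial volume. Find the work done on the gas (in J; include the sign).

n = P₁V₁/(RT₁) = 522×17.4/(8.314×541) = 2.02 mol.
Adiabatic: TV^(γ−1) = const ⇒ T₂ = 541×(5.88)^0.270 = 873 K; PV^γ = const ⇒ P₂ = 4950 kPa.
ΔU = nCvΔT = 2.02×30.8×(873−541) = 20600 J.
Q = 0 for an adiabatic process, so W = −ΔU = -20600 J.
Work done on the gas = −W_by = 20600 J.

20600 J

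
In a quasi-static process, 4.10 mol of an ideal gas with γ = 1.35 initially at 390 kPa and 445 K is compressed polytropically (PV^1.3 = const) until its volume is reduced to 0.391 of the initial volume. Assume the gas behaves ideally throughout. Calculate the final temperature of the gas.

590 K

V₁ = nRT₁/P₁ = 4.10×8.314×445/390 = 38.9 L.
Polytropic n=1.3: T₂ = T₁(V₁/V₂)^(n−1) = 445×(2.56)^0.30 = 590 K; P₂ = P₁(V₁/V₂)^n = 1320 kPa.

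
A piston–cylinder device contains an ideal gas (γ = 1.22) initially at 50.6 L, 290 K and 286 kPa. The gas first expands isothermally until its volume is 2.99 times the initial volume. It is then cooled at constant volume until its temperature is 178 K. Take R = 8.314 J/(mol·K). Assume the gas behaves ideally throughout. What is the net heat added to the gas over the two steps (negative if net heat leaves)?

-9550 J

n = P₁V₁/(RT₁) = 286×50.6/(8.314×290) = 6.00 mol.
Step 1 — Isothermal: T stays 290 K; PV = const ⇒ V₂ = 151 L, P₂ = 95.7 kPa.
ΔU = 0 (ideal gas, T constant).
W = nRT ln(V₂/V₁) = 6.00×8.314×290×ln(2.99) = 15900 J.
Q = ΔU + W = 15900 J.
State after step 1: P = 95.7 kPa, V = 151 L, T = 290 K.
Step 2 — Isochoric: V stays 151 L; P/T = const ⇒ T₂ = 178 K, P₂ = 58.7 kPa.
W = 0 (no volume change).
ΔU = nCvΔT = 6.00×37.8×(178−290) = -25400 J.
Q = ΔU = -25400 J.
Net over both steps: W = 15900 J, Q = -9550 J, ΔU = -25400 J.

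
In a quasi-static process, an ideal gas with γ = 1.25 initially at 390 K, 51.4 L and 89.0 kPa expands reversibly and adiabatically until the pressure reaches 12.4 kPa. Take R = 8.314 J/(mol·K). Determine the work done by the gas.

n = P₁V₁/(RT₁) = 89.0×51.4/(8.314×390) = 1.41 mol.
Adiabatic: T₂/T₁ = (P₂/P₁)^((γ−1)/γ) ⇒ T₂ = 390×(0.139)^0.200 = 263 K; V₂ = 249 L.
ΔU = nCvΔT = 1.41×33.3×(263−390) = -5960 J.
Q = 0 for an adiabatic process, so W = −ΔU = 5960 J.

5960 J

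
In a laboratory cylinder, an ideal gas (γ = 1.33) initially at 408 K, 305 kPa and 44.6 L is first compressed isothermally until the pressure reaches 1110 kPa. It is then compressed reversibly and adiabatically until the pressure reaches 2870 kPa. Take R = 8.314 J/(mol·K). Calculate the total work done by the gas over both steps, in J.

n = P₁V₁/(RT₁) = 305×44.6/(8.314×408) = 4.01 mol.
Step 1 — Isothermal: T stays 408 K; PV = const ⇒ V₂ = 12.3 L, P₂ = 1110 kPa.
ΔU = 0 (ideal gas, T constant).
W = nRT ln(V₂/V₁) = 4.01×8.314×408×ln(0.275) = -17600 J.
Q = ΔU + W = -17600 J.
State after step 1: P = 1110 kPa, V = 12.3 L, T = 408 K.
Step 2 — Adiabatic: T₂/T₁ = (P₂/P₁)^((γ−1)/γ) ⇒ T₂ = 408×(2.59)^0.248 = 516 K; V₂ = 6.00 L.
ΔU = nCvΔT = 4.01×25.2×(516−408) = 11000 J.
Q = 0 for an adiabatic process, so W = −ΔU = -11000 J.
Net over both steps: W = -28500 J, Q = -17600 J, ΔU = 11000 J.

-28500 J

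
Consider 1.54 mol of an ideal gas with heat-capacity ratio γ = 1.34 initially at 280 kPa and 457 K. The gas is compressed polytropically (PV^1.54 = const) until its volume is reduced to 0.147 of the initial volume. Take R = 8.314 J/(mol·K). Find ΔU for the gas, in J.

31300 J

V₁ = nRT₁/P₁ = 1.54×8.314×457/280 = 20.9 L.
Polytropic n=1.54: T₂ = T₁(V₁/V₂)^(n−1) = 457×(6.80)^0.54 = 1290 K; P₂ = P₁(V₁/V₂)^n = 5360 kPa.
For an ideal gas ΔU = nCvΔT with Cv = R/(γ−1) = 24.5 J/(mol·K).
ΔU = 1.54×24.5×(1290−457) = 31300 J.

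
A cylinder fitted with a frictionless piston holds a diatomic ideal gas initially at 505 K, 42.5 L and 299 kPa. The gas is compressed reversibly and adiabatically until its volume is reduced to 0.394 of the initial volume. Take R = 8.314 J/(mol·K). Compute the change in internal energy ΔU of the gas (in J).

n = P₁V₁/(RT₁) = 299×42.5/(8.314×505) = 3.03 mol.
Adiabatic: TV^(γ−1) = const ⇒ T₂ = 505×(2.54)^0.400 = 733 K; PV^γ = const ⇒ P₂ = 1100 kPa.
For an ideal gas ΔU = nCvΔT with Cv = (5/2)R = 20.8 J/(mol·K).
ΔU = 3.03×20.8×(733−505) = 14300 J.

14300 J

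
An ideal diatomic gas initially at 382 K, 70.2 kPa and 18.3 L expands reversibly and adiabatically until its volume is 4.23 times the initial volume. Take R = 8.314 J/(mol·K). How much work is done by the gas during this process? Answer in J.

n = P₁V₁/(RT₁) = 70.2×18.3/(8.314×382) = 0.404 mol.
Adiabatic: TV^(γ−1) = const ⇒ T₂ = 382×(0.236)^0.400 = 215 K; PV^γ = const ⇒ P₂ = 9.32 kPa.
ΔU = nCvΔT = 0.404×20.8×(215−382) = -1410 J.
Q = 0 for an adiabatic process, so W = −ΔU = 1410 J.

1410 J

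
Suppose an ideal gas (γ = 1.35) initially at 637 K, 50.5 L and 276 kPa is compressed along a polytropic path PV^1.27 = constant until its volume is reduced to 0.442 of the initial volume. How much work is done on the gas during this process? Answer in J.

n = P₁V₁/(RT₁) = 276×50.5/(8.314×637) = 2.63 mol.
Polytropic n=1.27: T₂ = T₁(V₁/V₂)^(n−1) = 637×(2.26)^0.27 = 794 K; P₂ = P₁(V₁/V₂)^n = 778 kPa.
W = (P₁V₁−P₂V₂)/(n−1) = (276×50.5−778×22.3)/0.27 = -12700 J.
Work done on the gas = −W_by = 12700 J.

12700 J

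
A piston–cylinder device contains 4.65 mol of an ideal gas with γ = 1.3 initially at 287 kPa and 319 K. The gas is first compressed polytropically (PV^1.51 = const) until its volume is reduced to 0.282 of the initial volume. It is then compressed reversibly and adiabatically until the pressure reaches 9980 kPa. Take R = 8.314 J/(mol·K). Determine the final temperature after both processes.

888 K

V₁ = nRT₁/P₁ = 4.65×8.314×319/287 = 43.0 L.
Step 1 — Polytropic n=1.51: T₂ = T₁(V₁/V₂)^(n−1) = 319×(3.55)^0.51 = 608 K; P₂ = P₁(V₁/V₂)^n = 1940 kPa.
W = (P₁V₁−P₂V₂)/(n−1) = (287×43.0−1940×12.1)/0.51 = -21900 J.
ΔU = nCvΔT = 4.65×27.7×(608−319) = 37300 J.
Q = ΔU + W = 15400 J.
State after step 1: P = 1940 kPa, V = 12.1 L, T = 608 K.
Step 2 — Adiabatic: T₂/T₁ = (P₂/P₁)^((γ−1)/γ) ⇒ T₂ = 608×(5.14)^0.231 = 888 K; V₂ = 3.44 L.
ΔU = nCvΔT = 4.65×27.7×(888−608) = 36000 J.
Q = 0 for an adiabatic process, so W = −ΔU = -36000 J.
Net over both steps: W = -57900 J, Q = 15400 J, ΔU = 73300 J.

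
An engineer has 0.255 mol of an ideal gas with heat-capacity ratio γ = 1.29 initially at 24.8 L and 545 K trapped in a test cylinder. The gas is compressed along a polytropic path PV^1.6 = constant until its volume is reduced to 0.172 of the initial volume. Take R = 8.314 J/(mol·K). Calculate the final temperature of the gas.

1570 K

P₁ = nRT₁/V₁ = 0.255×8.314×545/24.8 = 46.6 kPa.
Polytropic n=1.6: T₂ = T₁(V₁/V₂)^(n−1) = 545×(5.81)^0.60 = 1570 K; P₂ = P₁(V₁/V₂)^n = 779 kPa.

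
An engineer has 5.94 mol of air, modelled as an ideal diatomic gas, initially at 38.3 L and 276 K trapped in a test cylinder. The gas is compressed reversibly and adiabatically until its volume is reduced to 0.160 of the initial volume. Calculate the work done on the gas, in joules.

P₁ = nRT₁/V₁ = 5.94×8.314×276/38.3 = 356 kPa.
Adiabatic: TV^(γ−1) = const ⇒ T₂ = 276×(6.25)^0.400 = 574 K; PV^γ = const ⇒ P₂ = 4630 kPa.
ΔU = nCvΔT = 5.94×20.8×(574−276) = 36800 J.
Q = 0 for an adiabatic process, so W = −ΔU = -36800 J.
Work done on the gas = −W_by = 36800 J.

36800 J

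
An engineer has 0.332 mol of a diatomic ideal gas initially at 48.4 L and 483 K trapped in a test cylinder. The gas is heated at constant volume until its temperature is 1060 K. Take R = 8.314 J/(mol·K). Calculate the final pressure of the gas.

P₁ = nRT₁/V₁ = 0.332×8.314×483/48.4 = 27.5 kPa.
Isochoric: V stays 48.4 L; P/T = const ⇒ T₂ = 1060 K, P₂ = 60.5 kPa.

60.5 kPa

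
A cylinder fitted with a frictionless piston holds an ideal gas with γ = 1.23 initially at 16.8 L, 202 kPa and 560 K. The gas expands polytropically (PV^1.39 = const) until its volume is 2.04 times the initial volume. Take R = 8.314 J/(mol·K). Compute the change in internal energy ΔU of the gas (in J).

n = P₁V₁/(RT₁) = 202×16.8/(8.314×560) = 0.729 mol.
Polytropic n=1.39: T₂ = T₁(V₁/V₂)^(n−1) = 560×(0.490)^0.39 = 424 K; P₂ = P₁(V₁/V₂)^n = 75.0 kPa.
For an ideal gas ΔU = nCvΔT with Cv = R/(γ−1) = 36.1 J/(mol·K).
ΔU = 0.729×36.1×(424−560) = -3580 J.

-3580 J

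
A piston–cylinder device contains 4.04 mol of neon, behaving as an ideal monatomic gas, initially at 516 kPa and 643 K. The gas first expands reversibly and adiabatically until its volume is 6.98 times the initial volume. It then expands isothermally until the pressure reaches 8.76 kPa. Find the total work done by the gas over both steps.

V₁ = nRT₁/P₁ = 4.04×8.314×643/516 = 41.9 L.
Step 1 — Adiabatic: TV^(γ−1) = const ⇒ T₂ = 643×(0.143)^0.667 = 176 K; PV^γ = const ⇒ P₂ = 20.2 kPa.
ΔU = nCvΔT = 4.04×12.5×(176−643) = -23500 J.
Q = 0 for an adiabatic process, so W = −ΔU = 23500 J.
State after step 1: P = 20.2 kPa, V = 292 L, T = 176 K.
Step 2 — Isothermal: T stays 176 K; PV = const ⇒ V₂ = 675 L, P₂ = 8.76 kPa.
ΔU = 0 (ideal gas, T constant).
W = nRT ln(V₂/V₁) = 4.04×8.314×176×ln(2.31) = 4950 J.
Q = ΔU + W = 4950 J.
Net over both steps: W = 28500 J, Q = 4950 J, ΔU = -23500 J.

28500 J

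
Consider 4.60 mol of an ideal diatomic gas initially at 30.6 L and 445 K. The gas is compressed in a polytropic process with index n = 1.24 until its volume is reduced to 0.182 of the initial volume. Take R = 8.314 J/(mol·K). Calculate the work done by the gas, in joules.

P₁ = nRT₁/V₁ = 4.60×8.314×445/30.6 = 556 kPa.
Polytropic n=1.24: T₂ = T₁(V₁/V₂)^(n−1) = 445×(5.49)^0.24 = 670 K; P₂ = P₁(V₁/V₂)^n = 4600 kPa.
W = (P₁V₁−P₂V₂)/(n−1) = (556×30.6−4600×5.57)/0.24 = -35800 J.

-35800 J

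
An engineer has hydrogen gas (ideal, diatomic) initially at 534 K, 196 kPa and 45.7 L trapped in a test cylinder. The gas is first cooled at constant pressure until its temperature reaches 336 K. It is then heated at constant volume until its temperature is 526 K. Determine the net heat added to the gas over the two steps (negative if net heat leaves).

n = P₁V₁/(RT₁) = 196×45.7/(8.314×534) = 2.02 mol.
Step 1 — Isobaric: P stays 196 kPa; V/T = const ⇒ T₂ = 336 K, V₂ = 28.8 L.
W = PΔV = 196×(28.8−45.7) kPa·L = -3320 J.
ΔU = nCvΔT = 2.02×20.8×(336−534) = -8300 J.
Q = ΔU + W = nCpΔT = -11600 J.
State after step 1: P = 196 kPa, V = 28.8 L, T = 336 K.
Step 2 — Isochoric: V stays 28.8 L; P/T = const ⇒ T₂ = 526 K, P₂ = 307 kPa.
W = 0 (no volume change).
ΔU = nCvΔT = 2.02×20.8×(526−336) = 7970 J.
Q = ΔU = 7970 J.
Net over both steps: W = -3320 J, Q = -3660 J, ΔU = -335 J.

-3660 J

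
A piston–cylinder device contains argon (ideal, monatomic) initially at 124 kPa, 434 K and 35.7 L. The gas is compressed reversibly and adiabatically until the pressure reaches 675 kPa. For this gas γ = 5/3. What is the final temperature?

855 K

Adiabatic: T₂/T₁ = (P₂/P₁)^((γ−1)/γ) ⇒ T₂ = 434×(5.44)^0.400 = 855 K; V₂ = 12.9 L.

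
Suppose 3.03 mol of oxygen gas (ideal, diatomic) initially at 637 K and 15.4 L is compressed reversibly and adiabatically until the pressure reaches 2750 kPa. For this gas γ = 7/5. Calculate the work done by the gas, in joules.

-12800 J

P₁ = nRT₁/V₁ = 3.03×8.314×637/15.4 = 1040 kPa.
Adiabatic: T₂/T₁ = (P₂/P₁)^((γ−1)/γ) ⇒ T₂ = 637×(2.64)^0.286 = 841 K; V₂ = 7.70 L.
ΔU = nCvΔT = 3.03×20.8×(841−637) = 12800 J.
Q = 0 for an adiabatic process, so W = −ΔU = -12800 J.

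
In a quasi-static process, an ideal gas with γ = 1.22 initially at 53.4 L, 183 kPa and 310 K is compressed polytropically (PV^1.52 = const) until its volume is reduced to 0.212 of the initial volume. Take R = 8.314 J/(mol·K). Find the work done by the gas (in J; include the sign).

-23300 J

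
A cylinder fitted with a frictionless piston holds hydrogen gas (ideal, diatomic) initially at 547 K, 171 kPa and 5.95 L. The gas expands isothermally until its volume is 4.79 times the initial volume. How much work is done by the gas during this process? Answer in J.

1590 J

n = P₁V₁/(RT₁) = 171×5.95/(8.314×547) = 0.224 mol.
Isothermal: T stays 547 K; PV = const ⇒ V₂ = 28.5 L, P₂ = 35.7 kPa.
W = nRT ln(V₂/V₁) = 0.224×8.314×547×ln(4.79) = 1590 J.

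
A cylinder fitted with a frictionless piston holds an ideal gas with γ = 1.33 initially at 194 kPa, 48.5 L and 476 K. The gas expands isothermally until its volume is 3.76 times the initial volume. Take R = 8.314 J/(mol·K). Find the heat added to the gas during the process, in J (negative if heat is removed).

12500 J

n = P₁V₁/(RT₁) = 194×48.5/(8.314×476) = 2.38 mol.
Isothermal: T stays 476 K; PV = const ⇒ V₂ = 182 L, P₂ = 51.6 kPa.
ΔU = 0 (ideal gas, T constant).
W = nRT ln(V₂/V₁) = 2.38×8.314×476×ln(3.76) = 12500 J.
Q = ΔU + W = 12500 J.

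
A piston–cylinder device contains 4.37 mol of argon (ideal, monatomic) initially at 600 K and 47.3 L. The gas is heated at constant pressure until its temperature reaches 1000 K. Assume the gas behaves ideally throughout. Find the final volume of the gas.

P₁ = nRT₁/V₁ = 4.37×8.314×600/47.3 = 461 kPa.
Isobaric: P stays 461 kPa; V/T = const ⇒ T₂ = 1000 K, V₂ = 78.8 L.

78.8 L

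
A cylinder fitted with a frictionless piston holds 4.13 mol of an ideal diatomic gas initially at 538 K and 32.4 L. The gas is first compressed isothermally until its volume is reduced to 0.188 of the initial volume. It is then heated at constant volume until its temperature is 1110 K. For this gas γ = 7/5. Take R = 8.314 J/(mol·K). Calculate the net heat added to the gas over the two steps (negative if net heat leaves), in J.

18200 J

P₁ = nRT₁/V₁ = 4.13×8.314×538/32.4 = 570 kPa.
Step 1 — Isothermal: T stays 538 K; PV = const ⇒ V₂ = 6.09 L, P₂ = 3030 kPa.
ΔU = 0 (ideal gas, T constant).
W = nRT ln(V₂/V₁) = 4.13×8.314×538×ln(0.188) = -30900 J.
Q = ΔU + W = -30900 J.
State after step 1: P = 3030 kPa, V = 6.09 L, T = 538 K.
Step 2 — Isochoric: V stays 6.09 L; P/T = const ⇒ T₂ = 1110 K, P₂ = 6260 kPa.
W = 0 (no volume change).
ΔU = nCvΔT = 4.13×20.8×(1110−538) = 49100 J.
Q = ΔU = 49100 J.
Net over both steps: W = -30900 J, Q = 18200 J, ΔU = 49100 J.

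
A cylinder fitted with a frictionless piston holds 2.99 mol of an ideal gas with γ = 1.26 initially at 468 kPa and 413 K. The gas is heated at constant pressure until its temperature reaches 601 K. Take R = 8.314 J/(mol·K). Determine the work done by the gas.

V₁ = nRT₁/P₁ = 2.99×8.314×413/468 = 21.9 L.
Isobaric: P stays 468 kPa; V/T = const ⇒ T₂ = 601 K, V₂ = 31.9 L.
W = PΔV = 468×(31.9−21.9) kPa·L = 4670 J.

4670 J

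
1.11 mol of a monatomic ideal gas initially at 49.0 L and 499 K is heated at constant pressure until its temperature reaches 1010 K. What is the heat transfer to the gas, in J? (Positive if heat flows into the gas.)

11800 J

P₁ = nRT₁/V₁ = 1.11×8.314×499/49.0 = 94.0 kPa.
Isobaric: P stays 94.0 kPa; V/T = const ⇒ T₂ = 1010 K, V₂ = 99.2 L.
W = PΔV = 94.0×(99.2−49.0) kPa·L = 4720 J.
ΔU = nCvΔT = 1.11×12.5×(1010−499) = 7070 J.
Q = ΔU + W = nCpΔT = 11800 J.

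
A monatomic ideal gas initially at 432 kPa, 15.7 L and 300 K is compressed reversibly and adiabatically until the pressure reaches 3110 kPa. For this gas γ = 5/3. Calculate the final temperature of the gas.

661 K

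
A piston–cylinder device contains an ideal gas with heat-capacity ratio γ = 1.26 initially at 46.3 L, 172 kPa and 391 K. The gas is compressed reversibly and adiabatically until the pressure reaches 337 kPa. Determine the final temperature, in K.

449 K

Adiabatic: T₂/T₁ = (P₂/P₁)^((γ−1)/γ) ⇒ T₂ = 391×(1.96)^0.206 = 449 K; V₂ = 27.1 L.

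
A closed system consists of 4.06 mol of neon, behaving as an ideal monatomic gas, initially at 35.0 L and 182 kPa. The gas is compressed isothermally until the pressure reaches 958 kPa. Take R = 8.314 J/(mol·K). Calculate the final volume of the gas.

T₁ = P₁V₁/(nR) = 182×35.0/(4.06×8.314) = 189 K.
Isothermal: T stays 189 K; PV = const ⇒ V₂ = 6.65 L, P₂ = 958 kPa.

6.65 L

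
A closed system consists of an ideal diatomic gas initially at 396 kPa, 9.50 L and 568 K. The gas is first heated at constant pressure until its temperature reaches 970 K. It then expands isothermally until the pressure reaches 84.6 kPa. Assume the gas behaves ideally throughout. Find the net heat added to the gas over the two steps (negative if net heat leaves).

n = P₁V₁/(RT₁) = 396×9.50/(8.314×568) = 0.797 mol.
Step 1 — Isobaric: P stays 396 kPa; V/T = const ⇒ T₂ = 970 K, V₂ = 16.2 L.
W = PΔV = 396×(16.2−9.50) kPa·L = 2660 J.
ΔU = nCvΔT = 0.797×20.8×(970−568) = 6660 J.
Q = ΔU + W = nCpΔT = 9320 J.
State after step 1: P = 396 kPa, V = 16.2 L, T = 970 K.
Step 2 — Isothermal: T stays 970 K; PV = const ⇒ V₂ = 75.9 L, P₂ = 84.6 kPa.
ΔU = 0 (ideal gas, T constant).
W = nRT ln(V₂/V₁) = 0.797×8.314×970×ln(4.68) = 9920 J.
Q = ΔU + W = 9920 J.
Net over both steps: W = 12600 J, Q = 19200 J, ΔU = 6660 J.

19200 J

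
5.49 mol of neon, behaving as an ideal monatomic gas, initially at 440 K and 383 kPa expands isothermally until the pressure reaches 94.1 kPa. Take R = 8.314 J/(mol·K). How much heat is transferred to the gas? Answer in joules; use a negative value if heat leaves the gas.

28200 J

V₁ = nRT₁/P₁ = 5.49×8.314×440/383 = 52.4 L.
Isothermal: T stays 440 K; PV = const ⇒ V₂ = 213 L, P₂ = 94.1 kPa.
ΔU = 0 (ideal gas, T constant).
W = nRT ln(V₂/V₁) = 5.49×8.314×440×ln(4.07) = 28200 J.
Q = ΔU + W = 28200 J.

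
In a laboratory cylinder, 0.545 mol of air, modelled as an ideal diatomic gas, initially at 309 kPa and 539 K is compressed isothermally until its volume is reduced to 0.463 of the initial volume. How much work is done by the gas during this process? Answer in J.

-1880 J

V₁ = nRT₁/P₁ = 0.545×8.314×539/309 = 7.90 L.
Isothermal: T stays 539 K; PV = const ⇒ V₂ = 3.66 L, P₂ = 667 kPa.
W = nRT ln(V₂/V₁) = 0.545×8.314×539×ln(0.463) = -1880 J.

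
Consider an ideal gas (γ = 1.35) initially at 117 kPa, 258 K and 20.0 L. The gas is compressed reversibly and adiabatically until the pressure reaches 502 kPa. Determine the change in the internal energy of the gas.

3070 J

n = P₁V₁/(RT₁) = 117×20.0/(8.314×258) = 1.09 mol.
Adiabatic: T₂/T₁ = (P₂/P₁)^((γ−1)/γ) ⇒ T₂ = 258×(4.29)^0.259 = 376 K; V₂ = 6.80 L.
For an ideal gas ΔU = nCvΔT with Cv = R/(γ−1) = 23.8 J/(mol·K).
ΔU = 1.09×23.8×(376−258) = 3070 J.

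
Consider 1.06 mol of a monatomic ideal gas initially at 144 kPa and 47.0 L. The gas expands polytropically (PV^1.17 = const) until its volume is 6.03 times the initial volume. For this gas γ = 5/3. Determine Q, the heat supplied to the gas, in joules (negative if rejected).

7810 J

T₁ = P₁V₁/(nR) = 144×47.0/(1.06×8.314) = 768 K.
Polytropic n=1.17: T₂ = T₁(V₁/V₂)^(n−1) = 768×(0.166)^0.17 = 566 K; P₂ = P₁(V₁/V₂)^n = 17.6 kPa.
W = (P₁V₁−P₂V₂)/(n−1) = (144×47.0−17.6×283)/0.17 = 10500 J.
ΔU = nCvΔT = 1.06×12.5×(566−768) = -2670 J.
Q = ΔU + W = 7810 J.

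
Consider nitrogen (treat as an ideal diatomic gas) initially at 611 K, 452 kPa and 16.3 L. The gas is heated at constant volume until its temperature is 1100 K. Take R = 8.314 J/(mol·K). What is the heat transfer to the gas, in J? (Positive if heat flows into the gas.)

n = P₁V₁/(RT₁) = 452×16.3/(8.314×611) = 1.45 mol.
Isochoric: V stays 16.3 L; P/T = const ⇒ T₂ = 1100 K, P₂ = 814 kPa.
W = 0 (no volume change).
ΔU = nCvΔT = 1.45×20.8×(1100−611) = 14700 J.
Q = ΔU = 14700 J.

14700 J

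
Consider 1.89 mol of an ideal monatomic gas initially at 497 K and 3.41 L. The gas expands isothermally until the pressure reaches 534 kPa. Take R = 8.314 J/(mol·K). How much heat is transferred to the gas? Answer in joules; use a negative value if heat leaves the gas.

11400 J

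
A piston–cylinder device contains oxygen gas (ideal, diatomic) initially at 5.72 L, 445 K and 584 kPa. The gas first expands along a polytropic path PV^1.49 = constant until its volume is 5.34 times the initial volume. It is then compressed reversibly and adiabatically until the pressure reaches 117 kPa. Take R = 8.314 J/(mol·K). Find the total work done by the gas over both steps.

2760 J

n = P₁V₁/(RT₁) = 584×5.72/(8.314×445) = 0.903 mol.
Step 1 — Polytropic n=1.49: T₂ = T₁(V₁/V₂)^(n−1) = 445×(0.187)^0.49 = 196 K; P₂ = P₁(V₁/V₂)^n = 48.1 kPa.
W = (P₁V₁−P₂V₂)/(n−1) = (584×5.72−48.1×30.5)/0.49 = 3820 J.
ΔU = nCvΔT = 0.903×20.8×(196−445) = -4680 J.
Q = ΔU + W = -859 J.
State after step 1: P = 48.1 kPa, V = 30.5 L, T = 196 K.
Step 2 — Adiabatic: T₂/T₁ = (P₂/P₁)^((γ−1)/γ) ⇒ T₂ = 196×(2.43)^0.286 = 252 K; V₂ = 16.2 L.
ΔU = nCvΔT = 0.903×20.8×(252−196) = 1060 J.
Q = 0 for an adiabatic process, so W = −ΔU = -1060 J.
Net over both steps: W = 2760 J, Q = -859 J, ΔU = -3610 J.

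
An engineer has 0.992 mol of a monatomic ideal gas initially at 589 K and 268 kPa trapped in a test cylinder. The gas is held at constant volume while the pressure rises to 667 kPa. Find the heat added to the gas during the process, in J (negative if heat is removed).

10800 J

V₁ = nRT₁/P₁ = 0.992×8.314×589/268 = 18.1 L.
Isochoric: V stays 18.1 L; P/T = const ⇒ T₂ = 1470 K, P₂ = 667 kPa.
W = 0 (no volume change).
ΔU = nCvΔT = 0.992×12.5×(1470−589) = 10800 J.
Q = ΔU = 10800 J.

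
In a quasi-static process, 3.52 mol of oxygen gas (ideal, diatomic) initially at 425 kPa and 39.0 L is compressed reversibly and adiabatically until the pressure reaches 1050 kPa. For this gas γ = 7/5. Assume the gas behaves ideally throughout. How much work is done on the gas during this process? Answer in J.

12200 J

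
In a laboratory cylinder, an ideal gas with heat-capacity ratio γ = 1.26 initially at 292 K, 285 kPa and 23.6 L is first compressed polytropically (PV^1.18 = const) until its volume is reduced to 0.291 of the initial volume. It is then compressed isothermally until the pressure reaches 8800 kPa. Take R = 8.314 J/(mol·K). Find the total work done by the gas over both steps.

-25900 J

n = P₁V₁/(RT₁) = 285×23.6/(8.314×292) = 2.77 mol.
Step 1 — Polytropic n=1.18: T₂ = T₁(V₁/V₂)^(n−1) = 292×(3.44)^0.18 = 365 K; P₂ = P₁(V₁/V₂)^n = 1220 kPa.
W = (P₁V₁−P₂V₂)/(n−1) = (285×23.6−1220×6.87)/0.18 = -9300 J.
ΔU = nCvΔT = 2.77×32.0×(365−292) = 6440 J.
Q = ΔU + W = -2860 J.
State after step 1: P = 1220 kPa, V = 6.87 L, T = 365 K.
Step 2 — Isothermal: T stays 365 K; PV = const ⇒ V₂ = 0.954 L, P₂ = 8800 kPa.
ΔU = 0 (ideal gas, T constant).
W = nRT ln(V₂/V₁) = 2.77×8.314×365×ln(0.139) = -16600 J.
Q = ΔU + W = -16600 J.
Net over both steps: W = -25900 J, Q = -19400 J, ΔU = 6440 J.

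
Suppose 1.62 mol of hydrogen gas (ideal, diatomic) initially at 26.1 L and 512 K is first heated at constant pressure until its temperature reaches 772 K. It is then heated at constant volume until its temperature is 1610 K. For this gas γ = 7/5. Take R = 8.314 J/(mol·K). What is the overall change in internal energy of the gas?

P₁ = nRT₁/V₁ = 1.62×8.314×512/26.1 = 264 kPa.
Step 1 — Isobaric: P stays 264 kPa; V/T = const ⇒ T₂ = 772 K, V₂ = 39.4 L.
W = PΔV = 264×(39.4−26.1) kPa·L = 3500 J.
ΔU = nCvΔT = 1.62×20.8×(772−512) = 8750 J.
Q = ΔU + W = nCpΔT = 12300 J.
State after step 1: P = 264 kPa, V = 39.4 L, T = 772 K.
Step 2 — Isochoric: V stays 39.4 L; P/T = const ⇒ T₂ = 1610 K, P₂ = 551 kPa.
W = 0 (no volume change).
ΔU = nCvΔT = 1.62×20.8×(1610−772) = 28200 J.
Q = ΔU = 28200 J.
Net over both steps: W = 3500 J, Q = 40500 J, ΔU = 37000 J.

37000 J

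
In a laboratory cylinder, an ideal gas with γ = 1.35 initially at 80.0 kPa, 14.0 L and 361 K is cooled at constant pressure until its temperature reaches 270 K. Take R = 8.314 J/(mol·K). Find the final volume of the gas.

Isobaric: P stays 80.0 kPa; V/T = const ⇒ T₂ = 270 K, V₂ = 10.5 L.

10.5 L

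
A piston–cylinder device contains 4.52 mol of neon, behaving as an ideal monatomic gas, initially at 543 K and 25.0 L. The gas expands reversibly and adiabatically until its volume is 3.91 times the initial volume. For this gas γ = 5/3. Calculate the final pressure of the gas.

84.1 kPa

P₁ = nRT₁/V₁ = 4.52×8.314×543/25.0 = 816 kPa.
Adiabatic: TV^(γ−1) = const ⇒ T₂ = 543×(0.256)^0.667 = 219 K; PV^γ = const ⇒ P₂ = 84.1 kPa.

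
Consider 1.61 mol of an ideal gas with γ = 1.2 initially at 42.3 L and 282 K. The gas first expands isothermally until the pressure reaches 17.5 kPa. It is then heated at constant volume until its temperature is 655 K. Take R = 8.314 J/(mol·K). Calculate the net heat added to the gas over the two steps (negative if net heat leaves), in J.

31100 J

P₁ = nRT₁/V₁ = 1.61×8.314×282/42.3 = 89.2 kPa.
Step 1 — Isothermal: T stays 282 K; PV = const ⇒ V₂ = 216 L, P₂ = 17.5 kPa.
ΔU = 0 (ideal gas, T constant).
W = nRT ln(V₂/V₁) = 1.61×8.314×282×ln(5.10) = 6150 J.
Q = ΔU + W = 6150 J.
State after step 1: P = 17.5 kPa, V = 216 L, T = 282 K.
Step 2 — Isochoric: V stays 216 L; P/T = const ⇒ T₂ = 655 K, P₂ = 40.6 kPa.
W = 0 (no volume change).
ΔU = nCvΔT = 1.61×41.6×(655−282) = 25000 J.
Q = ΔU = 25000 J.
Net over both steps: W = 6150 J, Q = 31100 J, ΔU = 25000 J.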